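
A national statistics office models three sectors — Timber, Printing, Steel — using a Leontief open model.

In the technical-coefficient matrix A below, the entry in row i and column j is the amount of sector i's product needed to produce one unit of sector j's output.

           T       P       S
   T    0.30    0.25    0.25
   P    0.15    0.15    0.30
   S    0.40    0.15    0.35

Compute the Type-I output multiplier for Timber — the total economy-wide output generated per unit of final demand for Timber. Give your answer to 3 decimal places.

m_T = 5.172

I − A =
  [   0.70    -0.25    -0.25]
  [  -0.15     0.85    -0.30]
  [  -0.40    -0.15     0.65]
Cofactors of I−A, C_ij = (−1)^(i+j)·(minor ij) (rows/columns in the sector order above):
  C_11 = (0.85)(0.65) − (-0.30)(-0.15) = 0.5075
  C_12 = −[(-0.15)(0.65) − (-0.30)(-0.40)] = 0.2175
  C_13 = (-0.15)(-0.15) − (0.85)(-0.40) = 0.3625
  C_21 = −[(-0.25)(0.65) − (-0.25)(-0.15)] = 0.2000
  C_22 = (0.70)(0.65) − (-0.25)(-0.40) = 0.3550
  C_23 = −[(0.70)(-0.15) − (-0.25)(-0.40)] = 0.2050
  C_31 = (-0.25)(-0.30) − (-0.25)(0.85) = 0.2875
  C_32 = −[(0.70)(-0.30) − (-0.25)(-0.15)] = 0.2475
  C_33 = (0.70)(0.85) − (-0.25)(-0.15) = 0.5575
det(I−A) = Σ_j (I−A)_1j·C_1j = (0.70)(0.5075) + (-0.25)(0.2175) + (-0.25)(0.3625) = 0.21025
adj(I−A) = Cᵀ =
  [ 0.5075   0.2000   0.2875]
  [ 0.2175   0.3550   0.2475]
  [ 0.3625   0.2050   0.5575]
(I − A)⁻¹ = adj(I−A) / det(I−A) ≈
  [   2.4138     0.9512     1.3674]
  [   1.0345     1.6885     1.1772]
  [   1.7241     0.9750     2.6516]
The output multiplier for sector j is the column-j sum of the Leontief inverse (I − A)⁻¹ = adj(I−A) / det(I−A).
Column T of adj(I−A): (0.5075, 0.2175, 0.3625); det(I−A) = 0.21025.
m_T = (0.5075 + 0.2175 + 0.3625) / 0.21025 = 1.0875 / 0.21025 ≈ 5.172.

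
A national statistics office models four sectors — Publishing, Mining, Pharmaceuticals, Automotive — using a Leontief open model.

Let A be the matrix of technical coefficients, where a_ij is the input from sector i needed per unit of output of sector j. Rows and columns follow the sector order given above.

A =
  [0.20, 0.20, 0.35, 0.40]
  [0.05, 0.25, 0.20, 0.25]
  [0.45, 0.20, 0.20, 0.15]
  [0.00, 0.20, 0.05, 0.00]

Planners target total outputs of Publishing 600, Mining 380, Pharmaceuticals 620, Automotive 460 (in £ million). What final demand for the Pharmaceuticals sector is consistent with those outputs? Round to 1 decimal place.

I − A =
  [   0.80    -0.20    -0.35    -0.40]
  [  -0.05     0.75    -0.20    -0.25]
  [  -0.45    -0.20     0.80    -0.15]
  [   0.00    -0.20    -0.05     1.00]
d = (I − A) x:
  d_1 = (+0.80)·600 + (-0.20)·380 + (-0.35)·620 + (-0.40)·460 = 3.0
  d_2 = (-0.05)·600 + (+0.75)·380 + (-0.20)·620 + (-0.25)·460 = 16.0
  d_3 = (-0.45)·600 + (-0.20)·380 + (+0.80)·620 + (-0.15)·460 = 81.0
  d_4 = (+0.00)·600 + (-0.20)·380 + (-0.05)·620 + (+1.00)·460 = 353.0

d_3 = 81.0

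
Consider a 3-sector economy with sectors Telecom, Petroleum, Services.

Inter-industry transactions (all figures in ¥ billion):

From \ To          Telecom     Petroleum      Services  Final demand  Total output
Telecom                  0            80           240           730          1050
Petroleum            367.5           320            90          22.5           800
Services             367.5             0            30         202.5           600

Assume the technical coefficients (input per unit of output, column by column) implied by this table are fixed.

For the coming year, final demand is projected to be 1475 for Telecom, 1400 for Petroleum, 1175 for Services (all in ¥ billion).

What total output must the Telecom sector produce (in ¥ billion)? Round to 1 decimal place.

x_1 = 2845.5

Technical coefficients a_ij = z_ij / X_j:
  a_11 = 0/1050 = 0.00, a_21 = 367.5/1050 = 0.35, a_31 = 367.5/1050 = 0.35
  a_12 = 80/800 = 0.10, a_22 = 320/800 = 0.40, a_32 = 0/800 = 0.00
  a_13 = 240/600 = 0.40, a_23 = 90/600 = 0.15, a_33 = 30/600 = 0.05
I − A =
  [   1.00    -0.10    -0.40]
  [  -0.35     0.60    -0.15]
  [  -0.35     0.00     0.95]
Cofactors of I−A, C_ij = (−1)^(i+j)·(minor ij) (rows/columns in the sector order above):
  C_11 = (0.60)(0.95) − (-0.15)(0.00) = 0.5700
  C_12 = −[(-0.35)(0.95) − (-0.15)(-0.35)] = 0.3850
  C_13 = (-0.35)(0.00) − (0.60)(-0.35) = 0.2100
  C_21 = −[(-0.10)(0.95) − (-0.40)(0.00)] = 0.0950
  C_22 = (1.00)(0.95) − (-0.40)(-0.35) = 0.8100
  C_23 = −[(1.00)(0.00) − (-0.10)(-0.35)] = 0.0350
  C_31 = (-0.10)(-0.15) − (-0.40)(0.60) = 0.2550
  C_32 = −[(1.00)(-0.15) − (-0.40)(-0.35)] = 0.2900
  C_33 = (1.00)(0.60) − (-0.10)(-0.35) = 0.5650
det(I−A) = Σ_j (I−A)_1j·C_1j = (1.00)(0.5700) + (-0.10)(0.3850) + (-0.40)(0.2100) = 0.4475
adj(I−A) = Cᵀ =
  [ 0.5700   0.0950   0.2550]
  [ 0.3850   0.8100   0.2900]
  [ 0.2100   0.0350   0.5650]
(I − A)⁻¹ = adj(I−A) / det(I−A) ≈
  [   1.2737     0.2123     0.5698]
  [   0.8603     1.8101     0.6480]
  [   0.4693     0.0782     1.2626]
x = (I − A)⁻¹ d = adj(I−A)·d / det(I−A), with det(I−A) = 0.4475:
  x_1 = (0.5700·1475 + 0.0950·1400 + 0.2550·1175) / 0.4475 = 1273.375 / 0.4475 ≈ 2845.5
  x_2 = (0.3850·1475 + 0.8100·1400 + 0.2900·1175) / 0.4475 = 2042.625 / 0.4475 ≈ 4564.5
  x_3 = (0.2100·1475 + 0.0350·1400 + 0.5650·1175) / 0.4475 = 1022.625 / 0.4475 ≈ 2285.2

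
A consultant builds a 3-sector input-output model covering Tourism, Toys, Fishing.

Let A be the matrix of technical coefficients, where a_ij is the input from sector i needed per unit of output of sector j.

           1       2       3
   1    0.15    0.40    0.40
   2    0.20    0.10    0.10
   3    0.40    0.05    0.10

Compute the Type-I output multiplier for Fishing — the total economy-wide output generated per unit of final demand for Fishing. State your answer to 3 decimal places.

I − A =
  [   0.85    -0.40    -0.40]
  [  -0.20     0.90    -0.10]
  [  -0.40    -0.05     0.90]
Cofactors of I−A, C_ij = (−1)^(i+j)·(minor ij) (rows/columns in the sector order above):
  C_11 = (0.90)(0.90) − (-0.10)(-0.05) = 0.8050
  C_12 = −[(-0.20)(0.90) − (-0.10)(-0.40)] = 0.2200
  C_13 = (-0.20)(-0.05) − (0.90)(-0.40) = 0.3700
  C_21 = −[(-0.40)(0.90) − (-0.40)(-0.05)] = 0.3800
  C_22 = (0.85)(0.90) − (-0.40)(-0.40) = 0.6050
  C_23 = −[(0.85)(-0.05) − (-0.40)(-0.40)] = 0.2025
  C_31 = (-0.40)(-0.10) − (-0.40)(0.90) = 0.4000
  C_32 = −[(0.85)(-0.10) − (-0.40)(-0.20)] = 0.1650
  C_33 = (0.85)(0.90) − (-0.40)(-0.20) = 0.6850
det(I−A) = Σ_j (I−A)_1j·C_1j = (0.85)(0.8050) + (-0.40)(0.2200) + (-0.40)(0.3700) = 0.44825
adj(I−A) = Cᵀ =
  [ 0.8050   0.3800   0.4000]
  [ 0.2200   0.6050   0.1650]
  [ 0.3700   0.2025   0.6850]
(I − A)⁻¹ = adj(I−A) / det(I−A) ≈
  [   1.7959     0.8477     0.8924]
  [   0.4908     1.3497     0.3681]
  [   0.8254     0.4518     1.5282]
The output multiplier for sector j is the column-j sum of the Leontief inverse (I − A)⁻¹ = adj(I−A) / det(I−A).
Column 3 of adj(I−A): (0.4000, 0.1650, 0.6850); det(I−A) = 0.44825.
m_3 = (0.4000 + 0.1650 + 0.6850) / 0.44825 = 1.25 / 0.44825 ≈ 2.789.

m_3 = 2.789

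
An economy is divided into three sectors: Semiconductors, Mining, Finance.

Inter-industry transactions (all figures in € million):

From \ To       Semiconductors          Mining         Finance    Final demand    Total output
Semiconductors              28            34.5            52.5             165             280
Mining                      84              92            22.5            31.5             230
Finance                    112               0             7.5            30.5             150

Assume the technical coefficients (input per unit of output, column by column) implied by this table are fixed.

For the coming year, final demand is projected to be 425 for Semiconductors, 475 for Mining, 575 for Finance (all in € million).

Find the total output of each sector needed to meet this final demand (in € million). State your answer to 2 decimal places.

Technical coefficients a_ij = z_ij / X_j:
  a_11 = 28/280 = 0.10, a_21 = 84/280 = 0.30, a_31 = 112/280 = 0.40
  a_12 = 34.5/230 = 0.15, a_22 = 92/230 = 0.40, a_32 = 0/230 = 0.00
  a_13 = 52.5/150 = 0.35, a_23 = 22.5/150 = 0.15, a_33 = 7.5/150 = 0.05
I − A =
  [   0.90    -0.15    -0.35]
  [  -0.30     0.60    -0.15]
  [  -0.40     0.00     0.95]
Cofactors of I−A, C_ij = (−1)^(i+j)·(minor ij) (rows/columns in the sector order above):
  C_11 = (0.60)(0.95) − (-0.15)(0.00) = 0.5700
  C_12 = −[(-0.30)(0.95) − (-0.15)(-0.40)] = 0.3450
  C_13 = (-0.30)(0.00) − (0.60)(-0.40) = 0.2400
  C_21 = −[(-0.15)(0.95) − (-0.35)(0.00)] = 0.1425
  C_22 = (0.90)(0.95) − (-0.35)(-0.40) = 0.7150
  C_23 = −[(0.90)(0.00) − (-0.15)(-0.40)] = 0.0600
  C_31 = (-0.15)(-0.15) − (-0.35)(0.60) = 0.2325
  C_32 = −[(0.90)(-0.15) − (-0.35)(-0.30)] = 0.2400
  C_33 = (0.90)(0.60) − (-0.15)(-0.30) = 0.4950
det(I−A) = Σ_j (I−A)_1j·C_1j = (0.90)(0.5700) + (-0.15)(0.3450) + (-0.35)(0.2400) = 0.37725
adj(I−A) = Cᵀ =
  [ 0.5700   0.1425   0.2325]
  [ 0.3450   0.7150   0.2400]
  [ 0.2400   0.0600   0.4950]
(I − A)⁻¹ = adj(I−A) / det(I−A) ≈
  [   1.5109     0.3777     0.6163]
  [   0.9145     1.8953     0.6362]
  [   0.6362     0.1590     1.3121]
x = (I − A)⁻¹ d = adj(I−A)·d / det(I−A), with det(I−A) = 0.37725:
  x_1 = (0.5700·425 + 0.1425·475 + 0.2325·575) / 0.37725 = 443.625 / 0.37725 ≈ 1175.94
  x_2 = (0.3450·425 + 0.7150·475 + 0.2400·575) / 0.37725 = 624.25 / 0.37725 ≈ 1654.74
  x_3 = (0.2400·425 + 0.0600·475 + 0.4950·575) / 0.37725 = 415.125 / 0.37725 ≈ 1100.40

x_1 = 1175.94, x_2 = 1654.74, x_3 = 1100.40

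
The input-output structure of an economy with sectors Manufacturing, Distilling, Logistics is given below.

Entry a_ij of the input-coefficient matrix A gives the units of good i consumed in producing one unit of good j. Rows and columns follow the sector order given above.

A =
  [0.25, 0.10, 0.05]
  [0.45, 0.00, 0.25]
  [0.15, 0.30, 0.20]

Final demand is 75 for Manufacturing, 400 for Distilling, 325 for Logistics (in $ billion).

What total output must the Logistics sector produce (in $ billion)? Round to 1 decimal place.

x_L = 707.5

I − A =
  [   0.75    -0.10    -0.05]
  [  -0.45     1.00    -0.25]
  [  -0.15    -0.30     0.80]
Cofactors of I−A, C_ij = (−1)^(i+j)·(minor ij) (rows/columns in the sector order above):
  C_11 = (1.00)(0.80) − (-0.25)(-0.30) = 0.7250
  C_12 = −[(-0.45)(0.80) − (-0.25)(-0.15)] = 0.3975
  C_13 = (-0.45)(-0.30) − (1.00)(-0.15) = 0.2850
  C_21 = −[(-0.10)(0.80) − (-0.05)(-0.30)] = 0.0950
  C_22 = (0.75)(0.80) − (-0.05)(-0.15) = 0.5925
  C_23 = −[(0.75)(-0.30) − (-0.10)(-0.15)] = 0.2400
  C_31 = (-0.10)(-0.25) − (-0.05)(1.00) = 0.0750
  C_32 = −[(0.75)(-0.25) − (-0.05)(-0.45)] = 0.2100
  C_33 = (0.75)(1.00) − (-0.10)(-0.45) = 0.7050
det(I−A) = Σ_j (I−A)_1j·C_1j = (0.75)(0.7250) + (-0.10)(0.3975) + (-0.05)(0.2850) = 0.48975
adj(I−A) = Cᵀ =
  [ 0.7250   0.0950   0.0750]
  [ 0.3975   0.5925   0.2100]
  [ 0.2850   0.2400   0.7050]
(I − A)⁻¹ = adj(I−A) / det(I−A) ≈
  [   1.4803     0.1940     0.1531]
  [   0.8116     1.2098     0.4288]
  [   0.5819     0.4900     1.4395]
x = (I − A)⁻¹ d = adj(I−A)·d / det(I−A), with det(I−A) = 0.48975:
  x_M = (0.7250·75 + 0.0950·400 + 0.0750·325) / 0.48975 = 116.75 / 0.48975 ≈ 238.4
  x_D = (0.3975·75 + 0.5925·400 + 0.2100·325) / 0.48975 = 335.0625 / 0.48975 ≈ 684.2
  x_L = (0.2850·75 + 0.2400·400 + 0.7050·325) / 0.48975 = 346.50 / 0.48975 ≈ 707.5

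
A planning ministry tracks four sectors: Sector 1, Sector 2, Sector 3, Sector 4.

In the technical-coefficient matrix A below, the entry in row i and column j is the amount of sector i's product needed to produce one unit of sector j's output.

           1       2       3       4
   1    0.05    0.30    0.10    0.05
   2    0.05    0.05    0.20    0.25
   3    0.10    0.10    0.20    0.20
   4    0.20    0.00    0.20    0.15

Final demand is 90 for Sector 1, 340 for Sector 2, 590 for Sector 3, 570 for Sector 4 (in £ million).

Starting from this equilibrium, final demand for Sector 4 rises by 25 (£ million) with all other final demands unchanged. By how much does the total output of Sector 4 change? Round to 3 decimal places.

Δx_4 = 33.422

I − A =
  [   0.95    -0.30    -0.10    -0.05]
  [  -0.05     0.95    -0.20    -0.25]
  [  -0.10    -0.10     0.80    -0.20]
  [  -0.20     0.00    -0.20     0.85]
Compute the cofactors C_ij = (−1)^(i+j)·(3×3 minor ij) of I−A; the adjugate is their transpose:
adj(I−A) = Cᵀ =
  [ 0.586000   0.201500   0.156250   0.130500]
  [ 0.102000   0.586500   0.216750   0.229500]
  [ 0.128000   0.117250   0.729875   0.213750]
  [ 0.168000   0.075000   0.208500   0.675000]
det(I−A) = Σ_j (I−A)_1j·C_1j = (0.95)(0.586000) + (-0.30)(0.102000) + (-0.10)(0.128000) + (-0.05)(0.168000) = 0.5049
(I − A)⁻¹ = adj(I−A) / det(I−A) ≈
  [   1.1606     0.3991     0.3095     0.2585]
  [   0.2020     1.1616     0.4293     0.4545]
  [   0.2535     0.2322     1.4456     0.4234]
  [   0.3327     0.1485     0.4130     1.3369]
Δx = (I − A)⁻¹ Δd with Δd having +25 in the Sector 4 component and 0 elsewhere.
So Δx_4 = L_44 · (+25), where L_44 = adj(I−A)_44 / det(I−A) = 0.675000 / 0.5049.
Δx_4 = 0.675000 × (+25) / 0.5049 = 16.875 / 0.5049 ≈ 33.422.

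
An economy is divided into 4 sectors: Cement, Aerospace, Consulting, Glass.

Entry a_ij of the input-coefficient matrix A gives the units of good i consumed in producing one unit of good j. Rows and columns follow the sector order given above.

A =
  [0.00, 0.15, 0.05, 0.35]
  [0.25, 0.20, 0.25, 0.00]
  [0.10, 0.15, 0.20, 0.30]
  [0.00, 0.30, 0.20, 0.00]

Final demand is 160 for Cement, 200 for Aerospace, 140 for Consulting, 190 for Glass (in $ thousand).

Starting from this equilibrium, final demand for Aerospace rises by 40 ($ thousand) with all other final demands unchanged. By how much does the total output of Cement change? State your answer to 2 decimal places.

I − A =
  [   1.00    -0.15    -0.05    -0.35]
  [  -0.25     0.80    -0.25     0.00]
  [  -0.10    -0.15     0.80    -0.30]
  [   0.00    -0.30    -0.20     1.00]
Compute the cofactors C_ij = (−1)^(i+j)·(3×3 minor ij) of I−A; the adjugate is their transpose:
adj(I−A) = Cᵀ =
  [ 0.532000   0.217500   0.159750   0.234125]
  [ 0.210000   0.728000   0.280000   0.157500]
  [ 0.140000   0.265500   0.736250   0.269875]
  [ 0.091000   0.271500   0.231250   0.562875]
det(I−A) = Σ_j (I−A)_1j·C_1j = (1.00)(0.532000) + (-0.15)(0.210000) + (-0.05)(0.140000) + (-0.35)(0.091000) = 0.46165
(I − A)⁻¹ = adj(I−A) / det(I−A) ≈
  [   1.1524     0.4711     0.3460     0.5071]
  [   0.4549     1.5770     0.6065     0.3412]
  [   0.3033     0.5751     1.5948     0.5846]
  [   0.1971     0.5881     0.5009     1.2193]
Δx = (I − A)⁻¹ Δd with Δd having +40 in the Aerospace component and 0 elsewhere.
So Δx_1 = L_12 · (+40), where L_12 = adj(I−A)_12 / det(I−A) = 0.217500 / 0.46165.
Δx_1 = 0.217500 × (+40) / 0.46165 = 8.70 / 0.46165 ≈ 18.85.

Δx_1 = 18.85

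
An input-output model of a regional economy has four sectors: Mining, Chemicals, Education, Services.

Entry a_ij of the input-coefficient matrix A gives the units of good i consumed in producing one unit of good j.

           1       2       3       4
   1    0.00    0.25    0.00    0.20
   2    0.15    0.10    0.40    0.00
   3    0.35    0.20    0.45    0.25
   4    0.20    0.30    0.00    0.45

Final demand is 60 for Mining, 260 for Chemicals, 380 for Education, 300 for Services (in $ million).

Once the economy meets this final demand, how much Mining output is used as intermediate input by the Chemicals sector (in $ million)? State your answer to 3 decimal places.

z_12 = 381.185

I − A =
  [   1.00    -0.25     0.00    -0.20]
  [  -0.15     0.90    -0.40     0.00]
  [  -0.35    -0.20     0.55    -0.25]
  [  -0.20    -0.30     0.00     0.55]
Compute the cofactors C_ij = (−1)^(i+j)·(3×3 minor ij) of I−A; the adjugate is their transpose:
adj(I−A) = Cᵀ =
  [ 0.198250   0.108625   0.079000   0.108000]
  [ 0.142375   0.280500   0.204000   0.144500]
  [ 0.246000   0.258625   0.429375   0.284625]
  [ 0.149750   0.192500   0.140000   0.359375]
det(I−A) = Σ_j (I−A)_1j·C_1j = (1.00)(0.198250) + (-0.25)(0.142375) + (0.00)(0.246000) + (-0.20)(0.149750) = 0.13270625
(I − A)⁻¹ = adj(I−A) / det(I−A) ≈
  [   1.4939     0.8185     0.5953     0.8138]
  [   1.0729     2.1137     1.5372     1.0889]
  [   1.8537     1.9489     3.2355     2.1448]
  [   1.1284     1.4506     1.0550     2.7080]
First solve x = (I − A)⁻¹ d = adj(I−A)·d / det(I−A); in particular x_2 = (0.142375·60 + 0.280500·260 + 0.204000·380 + 0.144500·300) / 0.13270625 = 202.3425 / 0.13270625 ≈ 1524.73979.
Intermediate flow from 1 to 2: z_12 = a_12 · x_2 = 0.25 × 202.3425 / 0.13270625 = 50.585625 / 0.13270625 ≈ 381.185.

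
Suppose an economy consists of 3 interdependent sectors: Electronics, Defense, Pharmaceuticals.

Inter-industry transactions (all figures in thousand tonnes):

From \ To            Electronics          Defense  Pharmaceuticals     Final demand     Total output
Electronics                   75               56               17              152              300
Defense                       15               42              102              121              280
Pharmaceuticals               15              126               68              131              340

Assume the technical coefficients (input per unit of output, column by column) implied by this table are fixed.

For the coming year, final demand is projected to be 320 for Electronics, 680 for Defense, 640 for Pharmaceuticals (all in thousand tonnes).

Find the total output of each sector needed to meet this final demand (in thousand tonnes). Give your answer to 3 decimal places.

x_1 = 922.940, x_2 = 1443.599, x_3 = 1669.708

Technical coefficients a_ij = z_ij / X_j:
  a_11 = 75/300 = 0.25, a_21 = 15/300 = 0.05, a_31 = 15/300 = 0.05
  a_12 = 56/280 = 0.20, a_22 = 42/280 = 0.15, a_32 = 126/280 = 0.45
  a_13 = 17/340 = 0.05, a_23 = 102/340 = 0.30, a_33 = 68/340 = 0.20
I − A =
  [   0.75    -0.20    -0.05]
  [  -0.05     0.85    -0.30]
  [  -0.05    -0.45     0.80]
Cofactors of I−A, C_ij = (−1)^(i+j)·(minor ij) (rows/columns in the sector order above):
  C_11 = (0.85)(0.80) − (-0.30)(-0.45) = 0.5450
  C_12 = −[(-0.05)(0.80) − (-0.30)(-0.05)] = 0.0550
  C_13 = (-0.05)(-0.45) − (0.85)(-0.05) = 0.0650
  C_21 = −[(-0.20)(0.80) − (-0.05)(-0.45)] = 0.1825
  C_22 = (0.75)(0.80) − (-0.05)(-0.05) = 0.5975
  C_23 = −[(0.75)(-0.45) − (-0.20)(-0.05)] = 0.3475
  C_31 = (-0.20)(-0.30) − (-0.05)(0.85) = 0.1025
  C_32 = −[(0.75)(-0.30) − (-0.05)(-0.05)] = 0.2275
  C_33 = (0.75)(0.85) − (-0.20)(-0.05) = 0.6275
det(I−A) = Σ_j (I−A)_1j·C_1j = (0.75)(0.5450) + (-0.20)(0.0550) + (-0.05)(0.0650) = 0.3945
adj(I−A) = Cᵀ =
  [ 0.5450   0.1825   0.1025]
  [ 0.0550   0.5975   0.2275]
  [ 0.0650   0.3475   0.6275]
(I − A)⁻¹ = adj(I−A) / det(I−A) ≈
  [   1.3815     0.4626     0.2598]
  [   0.1394     1.5146     0.5767]
  [   0.1648     0.8809     1.5906]
x = (I − A)⁻¹ d = adj(I−A)·d / det(I−A), with det(I−A) = 0.3945:
  x_1 = (0.5450·320 + 0.1825·680 + 0.1025·640) / 0.3945 = 364.10 / 0.3945 ≈ 922.940
  x_2 = (0.0550·320 + 0.5975·680 + 0.2275·640) / 0.3945 = 569.50 / 0.3945 ≈ 1443.599
  x_3 = (0.0650·320 + 0.3475·680 + 0.6275·640) / 0.3945 = 658.70 / 0.3945 ≈ 1669.708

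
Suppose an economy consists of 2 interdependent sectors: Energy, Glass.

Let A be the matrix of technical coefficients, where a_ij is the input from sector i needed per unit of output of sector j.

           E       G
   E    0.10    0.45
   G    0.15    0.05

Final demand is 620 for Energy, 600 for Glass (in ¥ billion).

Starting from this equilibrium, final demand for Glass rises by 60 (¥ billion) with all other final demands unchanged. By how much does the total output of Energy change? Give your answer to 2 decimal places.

Δx_E = 34.29

I − A =
  [   0.90    -0.45]
  [  -0.15     0.95]
det(I−A) = (0.90)(0.95) − (-0.45)(-0.15) = 0.7875
adj(I−A) = [[0.95, 0.45], [0.15, 0.90]]
(I − A)⁻¹ = adj(I−A) / det(I−A) ≈
  [   1.2063     0.5714]
  [   0.1905     1.1429]
Δx = (I − A)⁻¹ Δd with Δd having +60 in the Glass component and 0 elsewhere.
So Δx_E = L_EG · (+60), where L_EG = adj(I−A)_EG / det(I−A) = 0.45 / 0.7875.
Δx_E = 0.45 × (+60) / 0.7875 = 27.00 / 0.7875 ≈ 34.29.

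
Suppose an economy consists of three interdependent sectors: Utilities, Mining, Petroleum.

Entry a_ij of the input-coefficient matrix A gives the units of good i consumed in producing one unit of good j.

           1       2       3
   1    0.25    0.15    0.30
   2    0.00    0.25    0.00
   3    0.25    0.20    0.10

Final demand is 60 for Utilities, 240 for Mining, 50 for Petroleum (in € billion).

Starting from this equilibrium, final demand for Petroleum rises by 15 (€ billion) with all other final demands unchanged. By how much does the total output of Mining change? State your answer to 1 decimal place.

Δx_2 = 0.0

I − A =
  [   0.75    -0.15    -0.30]
  [   0.00     0.75     0.00]
  [  -0.25    -0.20     0.90]
Cofactors of I−A, C_ij = (−1)^(i+j)·(minor ij) (rows/columns in the sector order above):
  C_11 = (0.75)(0.90) − (0.00)(-0.20) = 0.6750
  C_12 = −[(0.00)(0.90) − (0.00)(-0.25)] = 0.0000
  C_13 = (0.00)(-0.20) − (0.75)(-0.25) = 0.1875
  C_21 = −[(-0.15)(0.90) − (-0.30)(-0.20)] = 0.1950
  C_22 = (0.75)(0.90) − (-0.30)(-0.25) = 0.6000
  C_23 = −[(0.75)(-0.20) − (-0.15)(-0.25)] = 0.1875
  C_31 = (-0.15)(0.00) − (-0.30)(0.75) = 0.2250
  C_32 = −[(0.75)(0.00) − (-0.30)(0.00)] = 0.0000
  C_33 = (0.75)(0.75) − (-0.15)(0.00) = 0.5625
det(I−A) = Σ_j (I−A)_1j·C_1j = (0.75)(0.6750) + (-0.15)(0.0000) + (-0.30)(0.1875) = 0.4500
adj(I−A) = Cᵀ =
  [ 0.6750   0.1950   0.2250]
  [ 0.0000   0.6000   0.0000]
  [ 0.1875   0.1875   0.5625]
(I − A)⁻¹ = adj(I−A) / det(I−A) ≈
  [   1.5000     0.4333     0.5000]
  [   0.0000     1.3333     0.0000]
  [   0.4167     0.4167     1.2500]
Δx = (I − A)⁻¹ Δd with Δd having +15 in the Petroleum component and 0 elsewhere.
So Δx_2 = L_23 · (+15), where L_23 = adj(I−A)_23 / det(I−A) = 0.0000 / 0.4500.
Δx_2 = 0.0000 × (+15) / 0.4500 = 0.00 / 0.4500 = 0.0.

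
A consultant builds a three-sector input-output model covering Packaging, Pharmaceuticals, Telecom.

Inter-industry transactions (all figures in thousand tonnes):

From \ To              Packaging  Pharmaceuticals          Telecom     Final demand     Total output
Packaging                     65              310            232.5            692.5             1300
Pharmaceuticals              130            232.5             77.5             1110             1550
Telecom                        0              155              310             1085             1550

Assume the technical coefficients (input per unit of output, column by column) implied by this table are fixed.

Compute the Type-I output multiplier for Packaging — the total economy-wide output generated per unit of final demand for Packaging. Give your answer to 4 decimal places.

Technical coefficients a_ij = z_ij / X_j:
  a_11 = 65/1300 = 0.05, a_21 = 130/1300 = 0.10, a_31 = 0/1300 = 0.00
  a_12 = 310/1550 = 0.20, a_22 = 232.5/1550 = 0.15, a_32 = 155/1550 = 0.10
  a_13 = 232.5/1550 = 0.15, a_23 = 77.5/1550 = 0.05, a_33 = 310/1550 = 0.20
I − A =
  [   0.95    -0.20    -0.15]
  [  -0.10     0.85    -0.05]
  [   0.00    -0.10     0.80]
Cofactors of I−A, C_ij = (−1)^(i+j)·(minor ij) (rows/columns in the sector order above):
  C_11 = (0.85)(0.80) − (-0.05)(-0.10) = 0.6750
  C_12 = −[(-0.10)(0.80) − (-0.05)(0.00)] = 0.0800
  C_13 = (-0.10)(-0.10) − (0.85)(0.00) = 0.0100
  C_21 = −[(-0.20)(0.80) − (-0.15)(-0.10)] = 0.1750
  C_22 = (0.95)(0.80) − (-0.15)(0.00) = 0.7600
  C_23 = −[(0.95)(-0.10) − (-0.20)(0.00)] = 0.0950
  C_31 = (-0.20)(-0.05) − (-0.15)(0.85) = 0.1375
  C_32 = −[(0.95)(-0.05) − (-0.15)(-0.10)] = 0.0625
  C_33 = (0.95)(0.85) − (-0.20)(-0.10) = 0.7875
det(I−A) = Σ_j (I−A)_1j·C_1j = (0.95)(0.6750) + (-0.20)(0.0800) + (-0.15)(0.0100) = 0.62375
adj(I−A) = Cᵀ =
  [ 0.6750   0.1750   0.1375]
  [ 0.0800   0.7600   0.0625]
  [ 0.0100   0.0950   0.7875]
(I − A)⁻¹ = adj(I−A) / det(I−A) ≈
  [   1.08216     0.28056     0.22044]
  [   0.12826     1.21844     0.10020]
  [   0.01603     0.15230     1.26253]
The output multiplier for sector j is the column-j sum of the Leontief inverse (I − A)⁻¹ = adj(I−A) / det(I−A).
Column 1 of adj(I−A): (0.6750, 0.0800, 0.0100); det(I−A) = 0.62375.
m_1 = (0.6750 + 0.0800 + 0.0100) / 0.62375 = 0.765 / 0.62375 ≈ 1.2265.

m_1 = 1.2265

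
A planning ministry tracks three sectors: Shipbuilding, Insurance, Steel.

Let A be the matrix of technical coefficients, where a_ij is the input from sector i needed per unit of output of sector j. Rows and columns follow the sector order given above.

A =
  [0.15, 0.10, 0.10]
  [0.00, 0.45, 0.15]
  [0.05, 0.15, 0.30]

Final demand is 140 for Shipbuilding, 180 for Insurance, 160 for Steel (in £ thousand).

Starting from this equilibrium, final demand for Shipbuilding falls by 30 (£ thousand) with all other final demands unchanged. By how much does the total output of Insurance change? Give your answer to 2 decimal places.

Δx_2 = -0.74

I − A =
  [   0.85    -0.10    -0.10]
  [   0.00     0.55    -0.15]
  [  -0.05    -0.15     0.70]
Cofactors of I−A, C_ij = (−1)^(i+j)·(minor ij) (rows/columns in the sector order above):
  C_11 = (0.55)(0.70) − (-0.15)(-0.15) = 0.3625
  C_12 = −[(0.00)(0.70) − (-0.15)(-0.05)] = 0.0075
  C_13 = (0.00)(-0.15) − (0.55)(-0.05) = 0.0275
  C_21 = −[(-0.10)(0.70) − (-0.10)(-0.15)] = 0.0850
  C_22 = (0.85)(0.70) − (-0.10)(-0.05) = 0.5900
  C_23 = −[(0.85)(-0.15) − (-0.10)(-0.05)] = 0.1325
  C_31 = (-0.10)(-0.15) − (-0.10)(0.55) = 0.0700
  C_32 = −[(0.85)(-0.15) − (-0.10)(0.00)] = 0.1275
  C_33 = (0.85)(0.55) − (-0.10)(0.00) = 0.4675
det(I−A) = Σ_j (I−A)_1j·C_1j = (0.85)(0.3625) + (-0.10)(0.0075) + (-0.10)(0.0275) = 0.304625
adj(I−A) = Cᵀ =
  [ 0.3625   0.0850   0.0700]
  [ 0.0075   0.5900   0.1275]
  [ 0.0275   0.1325   0.4675]
(I − A)⁻¹ = adj(I−A) / det(I−A) ≈
  [   1.1900     0.2790     0.2298]
  [   0.0246     1.9368     0.4185]
  [   0.0903     0.4350     1.5347]
Δx = (I − A)⁻¹ Δd with Δd having -30 in the Shipbuilding component and 0 elsewhere.
So Δx_2 = L_21 · (-30), where L_21 = adj(I−A)_21 / det(I−A) = 0.0075 / 0.304625.
Δx_2 = 0.0075 × (-30) / 0.304625 = -0.225 / 0.304625 ≈ -0.74.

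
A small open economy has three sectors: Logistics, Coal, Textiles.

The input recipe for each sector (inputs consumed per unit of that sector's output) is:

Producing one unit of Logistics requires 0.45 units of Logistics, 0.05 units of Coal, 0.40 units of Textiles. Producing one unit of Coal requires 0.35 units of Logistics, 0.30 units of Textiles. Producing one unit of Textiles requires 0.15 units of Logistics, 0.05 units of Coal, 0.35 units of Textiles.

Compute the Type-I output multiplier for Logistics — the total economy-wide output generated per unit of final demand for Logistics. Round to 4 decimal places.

m_L = 4.1042

I − A =
  [   0.55    -0.35    -0.15]
  [  -0.05     1.00    -0.05]
  [  -0.40    -0.30     0.65]
Cofactors of I−A, C_ij = (−1)^(i+j)·(minor ij) (rows/columns in the sector order above):
  C_11 = (1.00)(0.65) − (-0.05)(-0.30) = 0.6350
  C_12 = −[(-0.05)(0.65) − (-0.05)(-0.40)] = 0.0525
  C_13 = (-0.05)(-0.30) − (1.00)(-0.40) = 0.4150
  C_21 = −[(-0.35)(0.65) − (-0.15)(-0.30)] = 0.2725
  C_22 = (0.55)(0.65) − (-0.15)(-0.40) = 0.2975
  C_23 = −[(0.55)(-0.30) − (-0.35)(-0.40)] = 0.3050
  C_31 = (-0.35)(-0.05) − (-0.15)(1.00) = 0.1675
  C_32 = −[(0.55)(-0.05) − (-0.15)(-0.05)] = 0.0350
  C_33 = (0.55)(1.00) − (-0.35)(-0.05) = 0.5325
det(I−A) = Σ_j (I−A)_1j·C_1j = (0.55)(0.6350) + (-0.35)(0.0525) + (-0.15)(0.4150) = 0.268625
adj(I−A) = Cᵀ =
  [ 0.6350   0.2725   0.1675]
  [ 0.0525   0.2975   0.0350]
  [ 0.4150   0.3050   0.5325]
(I − A)⁻¹ = adj(I−A) / det(I−A) ≈
  [   2.36389     1.01443     0.62355]
  [   0.19544     1.10749     0.13029]
  [   1.54490     1.13541     1.98232]
The output multiplier for sector j is the column-j sum of the Leontief inverse (I − A)⁻¹ = adj(I−A) / det(I−A).
Column L of adj(I−A): (0.6350, 0.0525, 0.4150); det(I−A) = 0.268625.
m_L = (0.6350 + 0.0525 + 0.4150) / 0.268625 = 1.1025 / 0.268625 ≈ 4.1042.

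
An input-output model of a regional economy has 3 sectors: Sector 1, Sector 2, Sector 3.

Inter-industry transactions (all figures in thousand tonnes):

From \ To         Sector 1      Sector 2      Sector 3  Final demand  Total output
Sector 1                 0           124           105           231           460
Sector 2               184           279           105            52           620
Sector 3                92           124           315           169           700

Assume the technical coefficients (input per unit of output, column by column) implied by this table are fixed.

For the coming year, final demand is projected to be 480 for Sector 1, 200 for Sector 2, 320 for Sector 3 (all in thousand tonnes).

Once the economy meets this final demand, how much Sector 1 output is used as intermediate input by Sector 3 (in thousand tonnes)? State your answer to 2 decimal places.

Technical coefficients a_ij = z_ij / X_j:
  a_11 = 0/460 = 0.00, a_21 = 184/460 = 0.40, a_31 = 92/460 = 0.20
  a_12 = 124/620 = 0.20, a_22 = 279/620 = 0.45, a_32 = 124/620 = 0.20
  a_13 = 105/700 = 0.15, a_23 = 105/700 = 0.15, a_33 = 315/700 = 0.45
I − A =
  [   1.00    -0.20    -0.15]
  [  -0.40     0.55    -0.15]
  [  -0.20    -0.20     0.55]
Cofactors of I−A, C_ij = (−1)^(i+j)·(minor ij) (rows/columns in the sector order above):
  C_11 = (0.55)(0.55) − (-0.15)(-0.20) = 0.2725
  C_12 = −[(-0.40)(0.55) − (-0.15)(-0.20)] = 0.2500
  C_13 = (-0.40)(-0.20) − (0.55)(-0.20) = 0.1900
  C_21 = −[(-0.20)(0.55) − (-0.15)(-0.20)] = 0.1400
  C_22 = (1.00)(0.55) − (-0.15)(-0.20) = 0.5200
  C_23 = −[(1.00)(-0.20) − (-0.20)(-0.20)] = 0.2400
  C_31 = (-0.20)(-0.15) − (-0.15)(0.55) = 0.1125
  C_32 = −[(1.00)(-0.15) − (-0.15)(-0.40)] = 0.2100
  C_33 = (1.00)(0.55) − (-0.20)(-0.40) = 0.4700
det(I−A) = Σ_j (I−A)_1j·C_1j = (1.00)(0.2725) + (-0.20)(0.2500) + (-0.15)(0.1900) = 0.1940
adj(I−A) = Cᵀ =
  [ 0.2725   0.1400   0.1125]
  [ 0.2500   0.5200   0.2100]
  [ 0.1900   0.2400   0.4700]
(I − A)⁻¹ = adj(I−A) / det(I−A) ≈
  [   1.4046     0.7216     0.5799]
  [   1.2887     2.6804     1.0825]
  [   0.9794     1.2371     2.4227]
First solve x = (I − A)⁻¹ d = adj(I−A)·d / det(I−A); in particular x_3 = (0.1900·480 + 0.2400·200 + 0.4700·320) / 0.1940 = 289.60 / 0.1940 ≈ 1492.7835.
Intermediate flow from 1 to 3: z_13 = a_13 · x_3 = 0.15 × 289.60 / 0.1940 = 43.44 / 0.1940 ≈ 223.92.

z_13 = 223.92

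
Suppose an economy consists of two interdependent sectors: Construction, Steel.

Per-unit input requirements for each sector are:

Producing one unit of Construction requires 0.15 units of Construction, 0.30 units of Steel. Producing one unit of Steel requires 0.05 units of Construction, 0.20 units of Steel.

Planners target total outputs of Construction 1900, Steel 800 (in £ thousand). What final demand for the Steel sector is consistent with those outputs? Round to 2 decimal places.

d_2 = 70.00

I − A =
  [   0.85    -0.05]
  [  -0.30     0.80]
d = (I − A) x:
  d_1 = (+0.85)·1900 + (-0.05)·800 = 1575.00
  d_2 = (-0.30)·1900 + (+0.80)·800 = 70.00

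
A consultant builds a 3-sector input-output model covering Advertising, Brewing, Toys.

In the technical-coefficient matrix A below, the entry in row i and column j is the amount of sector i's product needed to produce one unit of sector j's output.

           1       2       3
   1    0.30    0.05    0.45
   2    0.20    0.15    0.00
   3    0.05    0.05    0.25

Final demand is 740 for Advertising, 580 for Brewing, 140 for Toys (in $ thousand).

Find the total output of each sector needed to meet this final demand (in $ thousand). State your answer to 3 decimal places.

x_1 = 1349.232, x_2 = 999.819, x_3 = 343.270

I − A =
  [   0.70    -0.05    -0.45]
  [  -0.20     0.85     0.00]
  [  -0.05    -0.05     0.75]
Cofactors of I−A, C_ij = (−1)^(i+j)·(minor ij) (rows/columns in the sector order above):
  C_11 = (0.85)(0.75) − (0.00)(-0.05) = 0.6375
  C_12 = −[(-0.20)(0.75) − (0.00)(-0.05)] = 0.1500
  C_13 = (-0.20)(-0.05) − (0.85)(-0.05) = 0.0525
  C_21 = −[(-0.05)(0.75) − (-0.45)(-0.05)] = 0.0600
  C_22 = (0.70)(0.75) − (-0.45)(-0.05) = 0.5025
  C_23 = −[(0.70)(-0.05) − (-0.05)(-0.05)] = 0.0375
  C_31 = (-0.05)(0.00) − (-0.45)(0.85) = 0.3825
  C_32 = −[(0.70)(0.00) − (-0.45)(-0.20)] = 0.0900
  C_33 = (0.70)(0.85) − (-0.05)(-0.20) = 0.5850
det(I−A) = Σ_j (I−A)_1j·C_1j = (0.70)(0.6375) + (-0.05)(0.1500) + (-0.45)(0.0525) = 0.415125
adj(I−A) = Cᵀ =
  [ 0.6375   0.0600   0.3825]
  [ 0.1500   0.5025   0.0900]
  [ 0.0525   0.0375   0.5850]
(I − A)⁻¹ = adj(I−A) / det(I−A) ≈
  [   1.5357     0.1445     0.9214]
  [   0.3613     1.2105     0.2168]
  [   0.1265     0.0903     1.4092]
x = (I − A)⁻¹ d = adj(I−A)·d / det(I−A), with det(I−A) = 0.415125:
  x_1 = (0.6375·740 + 0.0600·580 + 0.3825·140) / 0.415125 = 560.10 / 0.415125 ≈ 1349.232
  x_2 = (0.1500·740 + 0.5025·580 + 0.0900·140) / 0.415125 = 415.05 / 0.415125 ≈ 999.819
  x_3 = (0.0525·740 + 0.0375·580 + 0.5850·140) / 0.415125 = 142.50 / 0.415125 ≈ 343.270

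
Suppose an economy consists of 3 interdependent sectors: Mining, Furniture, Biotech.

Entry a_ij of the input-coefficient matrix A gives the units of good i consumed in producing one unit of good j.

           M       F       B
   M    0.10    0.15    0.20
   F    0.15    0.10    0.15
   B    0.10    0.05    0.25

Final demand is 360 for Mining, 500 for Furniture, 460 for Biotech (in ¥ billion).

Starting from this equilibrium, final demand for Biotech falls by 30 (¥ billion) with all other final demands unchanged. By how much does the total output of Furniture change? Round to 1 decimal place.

I − A =
  [   0.90    -0.15    -0.20]
  [  -0.15     0.90    -0.15]
  [  -0.10    -0.05     0.75]
Cofactors of I−A, C_ij = (−1)^(i+j)·(minor ij) (rows/columns in the sector order above):
  C_11 = (0.90)(0.75) − (-0.15)(-0.05) = 0.6675
  C_12 = −[(-0.15)(0.75) − (-0.15)(-0.10)] = 0.1275
  C_13 = (-0.15)(-0.05) − (0.90)(-0.10) = 0.0975
  C_21 = −[(-0.15)(0.75) − (-0.20)(-0.05)] = 0.1225
  C_22 = (0.90)(0.75) − (-0.20)(-0.10) = 0.6550
  C_23 = −[(0.90)(-0.05) − (-0.15)(-0.10)] = 0.0600
  C_31 = (-0.15)(-0.15) − (-0.20)(0.90) = 0.2025
  C_32 = −[(0.90)(-0.15) − (-0.20)(-0.15)] = 0.1650
  C_33 = (0.90)(0.90) − (-0.15)(-0.15) = 0.7875
det(I−A) = Σ_j (I−A)_1j·C_1j = (0.90)(0.6675) + (-0.15)(0.1275) + (-0.20)(0.0975) = 0.562125
adj(I−A) = Cᵀ =
  [ 0.6675   0.1225   0.2025]
  [ 0.1275   0.6550   0.1650]
  [ 0.0975   0.0600   0.7875]
(I − A)⁻¹ = adj(I−A) / det(I−A) ≈
  [   1.1875     0.2179     0.3602]
  [   0.2268     1.1652     0.2935]
  [   0.1734     0.1067     1.4009]
Δx = (I − A)⁻¹ Δd with Δd having -30 in the Biotech component and 0 elsewhere.
So Δx_F = L_FB · (-30), where L_FB = adj(I−A)_FB / det(I−A) = 0.1650 / 0.562125.
Δx_F = 0.1650 × (-30) / 0.562125 = -4.95 / 0.562125 ≈ -8.8.

Δx_F = -8.8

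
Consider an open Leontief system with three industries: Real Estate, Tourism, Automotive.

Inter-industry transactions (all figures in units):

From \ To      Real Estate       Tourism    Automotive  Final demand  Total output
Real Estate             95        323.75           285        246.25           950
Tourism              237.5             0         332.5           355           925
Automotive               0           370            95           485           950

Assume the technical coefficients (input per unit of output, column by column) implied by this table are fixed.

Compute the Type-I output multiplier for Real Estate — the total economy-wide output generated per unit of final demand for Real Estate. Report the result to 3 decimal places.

m_R = 1.886

Technical coefficients a_ij = z_ij / X_j:
  a_RR = 95/950 = 0.10, a_TR = 237.5/950 = 0.25, a_AR = 0/950 = 0.00
  a_RT = 323.75/925 = 0.35, a_TT = 0/925 = 0.00, a_AT = 370/925 = 0.40
  a_RA = 285/950 = 0.30, a_TA = 332.5/950 = 0.35, a_AA = 95/950 = 0.10
I − A =
  [   0.90    -0.35    -0.30]
  [  -0.25     1.00    -0.35]
  [   0.00    -0.40     0.90]
Cofactors of I−A, C_ij = (−1)^(i+j)·(minor ij) (rows/columns in the sector order above):
  C_11 = (1.00)(0.90) − (-0.35)(-0.40) = 0.7600
  C_12 = −[(-0.25)(0.90) − (-0.35)(0.00)] = 0.2250
  C_13 = (-0.25)(-0.40) − (1.00)(0.00) = 0.1000
  C_21 = −[(-0.35)(0.90) − (-0.30)(-0.40)] = 0.4350
  C_22 = (0.90)(0.90) − (-0.30)(0.00) = 0.8100
  C_23 = −[(0.90)(-0.40) − (-0.35)(0.00)] = 0.3600
  C_31 = (-0.35)(-0.35) − (-0.30)(1.00) = 0.4225
  C_32 = −[(0.90)(-0.35) − (-0.30)(-0.25)] = 0.3900
  C_33 = (0.90)(1.00) − (-0.35)(-0.25) = 0.8125
det(I−A) = Σ_j (I−A)_1j·C_1j = (0.90)(0.7600) + (-0.35)(0.2250) + (-0.30)(0.1000) = 0.57525
adj(I−A) = Cᵀ =
  [ 0.7600   0.4350   0.4225]
  [ 0.2250   0.8100   0.3900]
  [ 0.1000   0.3600   0.8125]
(I − A)⁻¹ = adj(I−A) / det(I−A) ≈
  [   1.3212     0.7562     0.7345]
  [   0.3911     1.4081     0.6780]
  [   0.1738     0.6258     1.4124]
The output multiplier for sector j is the column-j sum of the Leontief inverse (I − A)⁻¹ = adj(I−A) / det(I−A).
Column R of adj(I−A): (0.7600, 0.2250, 0.1000); det(I−A) = 0.57525.
m_R = (0.7600 + 0.2250 + 0.1000) / 0.57525 = 1.085 / 0.57525 ≈ 1.886.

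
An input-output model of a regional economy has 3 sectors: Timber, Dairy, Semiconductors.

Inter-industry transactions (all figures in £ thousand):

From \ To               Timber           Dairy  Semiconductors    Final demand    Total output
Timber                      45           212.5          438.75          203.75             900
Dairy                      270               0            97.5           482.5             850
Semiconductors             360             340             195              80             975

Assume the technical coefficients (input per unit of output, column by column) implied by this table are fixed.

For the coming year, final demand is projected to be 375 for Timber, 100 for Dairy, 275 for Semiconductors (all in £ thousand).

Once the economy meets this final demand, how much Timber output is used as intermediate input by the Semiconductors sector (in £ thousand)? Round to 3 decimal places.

Technical coefficients a_ij = z_ij / X_j:
  a_11 = 45/900 = 0.05, a_21 = 270/900 = 0.30, a_31 = 360/900 = 0.40
  a_12 = 212.5/850 = 0.25, a_22 = 0/850 = 0.00, a_32 = 340/850 = 0.40
  a_13 = 438.75/975 = 0.45, a_23 = 97.5/975 = 0.10, a_33 = 195/975 = 0.20
I − A =
  [   0.95    -0.25    -0.45]
  [  -0.30     1.00    -0.10]
  [  -0.40    -0.40     0.80]
Cofactors of I−A, C_ij = (−1)^(i+j)·(minor ij) (rows/columns in the sector order above):
  C_11 = (1.00)(0.80) − (-0.10)(-0.40) = 0.7600
  C_12 = −[(-0.30)(0.80) − (-0.10)(-0.40)] = 0.2800
  C_13 = (-0.30)(-0.40) − (1.00)(-0.40) = 0.5200
  C_21 = −[(-0.25)(0.80) − (-0.45)(-0.40)] = 0.3800
  C_22 = (0.95)(0.80) − (-0.45)(-0.40) = 0.5800
  C_23 = −[(0.95)(-0.40) − (-0.25)(-0.40)] = 0.4800
  C_31 = (-0.25)(-0.10) − (-0.45)(1.00) = 0.4750
  C_32 = −[(0.95)(-0.10) − (-0.45)(-0.30)] = 0.2300
  C_33 = (0.95)(1.00) − (-0.25)(-0.30) = 0.8750
det(I−A) = Σ_j (I−A)_1j·C_1j = (0.95)(0.7600) + (-0.25)(0.2800) + (-0.45)(0.5200) = 0.4180
adj(I−A) = Cᵀ =
  [ 0.7600   0.3800   0.4750]
  [ 0.2800   0.5800   0.2300]
  [ 0.5200   0.4800   0.8750]
(I − A)⁻¹ = adj(I−A) / det(I−A) ≈
  [   1.8182     0.9091     1.1364]
  [   0.6699     1.3876     0.5502]
  [   1.2440     1.1483     2.0933]
First solve x = (I − A)⁻¹ d = adj(I−A)·d / det(I−A); in particular x_3 = (0.5200·375 + 0.4800·100 + 0.8750·275) / 0.4180 = 483.625 / 0.4180 ≈ 1156.99761.
Intermediate flow from 1 to 3: z_13 = a_13 · x_3 = 0.45 × 483.625 / 0.4180 = 217.63125 / 0.4180 ≈ 520.649.

z_13 = 520.649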